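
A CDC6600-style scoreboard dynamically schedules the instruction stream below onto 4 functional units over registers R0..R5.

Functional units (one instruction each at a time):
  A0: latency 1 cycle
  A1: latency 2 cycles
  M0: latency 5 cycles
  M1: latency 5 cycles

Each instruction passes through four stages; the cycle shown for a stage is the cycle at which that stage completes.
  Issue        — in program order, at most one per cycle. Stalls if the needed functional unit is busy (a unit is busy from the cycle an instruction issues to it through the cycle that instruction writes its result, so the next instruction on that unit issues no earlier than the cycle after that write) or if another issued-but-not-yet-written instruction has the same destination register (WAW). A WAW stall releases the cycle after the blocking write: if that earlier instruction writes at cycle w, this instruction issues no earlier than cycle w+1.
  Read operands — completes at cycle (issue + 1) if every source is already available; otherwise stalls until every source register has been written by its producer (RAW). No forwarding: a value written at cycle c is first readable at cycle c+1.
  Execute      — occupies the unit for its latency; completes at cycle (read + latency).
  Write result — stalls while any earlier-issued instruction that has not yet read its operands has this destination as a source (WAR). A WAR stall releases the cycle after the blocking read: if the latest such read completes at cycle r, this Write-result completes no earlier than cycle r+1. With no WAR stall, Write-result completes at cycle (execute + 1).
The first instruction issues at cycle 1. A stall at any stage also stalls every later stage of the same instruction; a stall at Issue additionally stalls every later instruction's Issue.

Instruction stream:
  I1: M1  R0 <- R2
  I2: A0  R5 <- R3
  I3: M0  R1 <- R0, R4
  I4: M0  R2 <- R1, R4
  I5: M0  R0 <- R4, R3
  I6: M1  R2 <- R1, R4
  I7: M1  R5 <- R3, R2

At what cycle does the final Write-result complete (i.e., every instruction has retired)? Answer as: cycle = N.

cycle = 40

c1: issue I1 (M1)
c2: I1 read-ops, issue I2 (A0)
c3: I2 read-ops, issue I3 (M0)
c4: I2 finished on A0
c5: I2→R5
c7: I1 finished on M1
c8: I1→R0
c9: I3 read-ops
c14: I3 finished on M0
c15: I3→R1
c16: issue I4 (M0)
c17: I4 read-ops
c22: I4 finished on M0
c23: I4→R2
c24: issue I5 (M0)
c25: I5 read-ops, issue I6 (M1)
c26: I6 read-ops
c30: I5 finished on M0
c31: I5→R0, I6 finished on M1
c32: I6→R2
c33: issue I7 (M1)
c34: I7 read-ops
c39: I7 finished on M1
c40: I7→R5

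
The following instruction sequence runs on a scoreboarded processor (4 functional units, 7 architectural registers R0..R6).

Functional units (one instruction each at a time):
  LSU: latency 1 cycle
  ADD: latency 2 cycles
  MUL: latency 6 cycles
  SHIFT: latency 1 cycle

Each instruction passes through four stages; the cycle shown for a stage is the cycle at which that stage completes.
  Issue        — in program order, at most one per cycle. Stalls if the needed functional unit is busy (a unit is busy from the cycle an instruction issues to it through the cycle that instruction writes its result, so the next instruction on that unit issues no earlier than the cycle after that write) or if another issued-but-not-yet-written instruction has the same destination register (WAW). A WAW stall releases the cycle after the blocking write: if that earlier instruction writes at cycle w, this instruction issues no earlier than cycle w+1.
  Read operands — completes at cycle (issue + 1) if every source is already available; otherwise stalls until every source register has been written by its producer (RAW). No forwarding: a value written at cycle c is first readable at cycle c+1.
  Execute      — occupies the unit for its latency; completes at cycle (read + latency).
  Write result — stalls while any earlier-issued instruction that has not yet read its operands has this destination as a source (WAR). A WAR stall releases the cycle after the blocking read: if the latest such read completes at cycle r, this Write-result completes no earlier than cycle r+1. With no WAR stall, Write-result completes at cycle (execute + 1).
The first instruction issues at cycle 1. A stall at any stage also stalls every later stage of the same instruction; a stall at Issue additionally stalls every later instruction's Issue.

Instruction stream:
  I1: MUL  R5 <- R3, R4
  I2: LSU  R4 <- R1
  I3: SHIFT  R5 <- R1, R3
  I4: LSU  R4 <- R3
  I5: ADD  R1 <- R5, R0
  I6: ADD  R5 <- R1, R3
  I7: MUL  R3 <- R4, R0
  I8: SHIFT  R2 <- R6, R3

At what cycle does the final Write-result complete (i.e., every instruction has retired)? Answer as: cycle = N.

cycle = 30

cycle 1: issue I1 (MUL)
cycle 2: I1 read-ops, issue I2 (LSU)
cycle 3: I2 read-ops
cycle 4: I2 finished on LSU
cycle 5: I2→R4
cycle 8: I1 finished on MUL
cycle 9: I1→R5
cycle 10: issue I3 (SHIFT)
cycle 11: I3 read-ops, issue I4 (LSU)
cycle 12: I3 finished on SHIFT, I4 read-ops, issue I5 (ADD)
cycle 13: I3→R5, I4 finished on LSU
cycle 14: I4→R4, I5 read-ops
cycle 16: I5 finished on ADD
cycle 17: I5→R1
cycle 18: issue I6 (ADD)
cycle 19: I6 read-ops, issue I7 (MUL)
cycle 20: I7 read-ops, issue I8 (SHIFT)
cycle 21: I6 finished on ADD
cycle 22: I6→R5
cycle 26: I7 finished on MUL
cycle 27: I7→R3
cycle 28: I8 read-ops
cycle 29: I8 finished on SHIFT
cycle 30: I8→R2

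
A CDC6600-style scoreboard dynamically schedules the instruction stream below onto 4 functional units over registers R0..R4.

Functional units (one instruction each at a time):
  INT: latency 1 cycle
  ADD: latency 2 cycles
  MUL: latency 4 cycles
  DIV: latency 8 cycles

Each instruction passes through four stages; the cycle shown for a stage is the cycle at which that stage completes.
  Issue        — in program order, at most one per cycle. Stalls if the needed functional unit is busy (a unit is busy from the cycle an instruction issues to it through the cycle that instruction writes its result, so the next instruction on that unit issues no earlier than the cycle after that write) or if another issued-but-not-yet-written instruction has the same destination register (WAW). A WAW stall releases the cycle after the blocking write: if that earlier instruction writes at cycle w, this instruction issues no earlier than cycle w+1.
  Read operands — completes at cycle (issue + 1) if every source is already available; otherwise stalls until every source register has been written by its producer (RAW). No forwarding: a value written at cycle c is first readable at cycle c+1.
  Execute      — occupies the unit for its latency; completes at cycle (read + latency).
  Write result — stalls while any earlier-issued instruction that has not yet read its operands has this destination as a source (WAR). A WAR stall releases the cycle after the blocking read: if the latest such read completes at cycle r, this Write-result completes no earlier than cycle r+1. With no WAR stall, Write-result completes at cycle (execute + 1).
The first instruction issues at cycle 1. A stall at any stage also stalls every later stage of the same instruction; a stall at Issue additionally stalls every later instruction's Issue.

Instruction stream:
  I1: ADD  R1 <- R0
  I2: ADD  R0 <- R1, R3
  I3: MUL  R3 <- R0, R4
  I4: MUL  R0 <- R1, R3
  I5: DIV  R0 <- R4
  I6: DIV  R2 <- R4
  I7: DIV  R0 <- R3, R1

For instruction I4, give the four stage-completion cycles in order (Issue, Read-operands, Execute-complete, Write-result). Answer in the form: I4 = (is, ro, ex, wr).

I1: IS=1 RO=2 EX=4 WR=5
I2: IS=6 RO=7 EX=9 WR=10  [struct: ADD busy until I1 writes@5]
I3: IS=7 RO=11 EX=15 WR=16  [RAW R0: wait I2 write@10]
I4: IS=17 RO=18 EX=22 WR=23  [struct: MUL busy until I3 writes@16]
I5: IS=24 RO=25 EX=33 WR=34  [WAW R0: wait I4 write@23]
I6: IS=35 RO=36 EX=44 WR=45  [struct: DIV busy until I5 writes@34]
I7: IS=46 RO=47 EX=55 WR=56  [struct: DIV busy until I6 writes@45]

I4 = (17, 18, 22, 23)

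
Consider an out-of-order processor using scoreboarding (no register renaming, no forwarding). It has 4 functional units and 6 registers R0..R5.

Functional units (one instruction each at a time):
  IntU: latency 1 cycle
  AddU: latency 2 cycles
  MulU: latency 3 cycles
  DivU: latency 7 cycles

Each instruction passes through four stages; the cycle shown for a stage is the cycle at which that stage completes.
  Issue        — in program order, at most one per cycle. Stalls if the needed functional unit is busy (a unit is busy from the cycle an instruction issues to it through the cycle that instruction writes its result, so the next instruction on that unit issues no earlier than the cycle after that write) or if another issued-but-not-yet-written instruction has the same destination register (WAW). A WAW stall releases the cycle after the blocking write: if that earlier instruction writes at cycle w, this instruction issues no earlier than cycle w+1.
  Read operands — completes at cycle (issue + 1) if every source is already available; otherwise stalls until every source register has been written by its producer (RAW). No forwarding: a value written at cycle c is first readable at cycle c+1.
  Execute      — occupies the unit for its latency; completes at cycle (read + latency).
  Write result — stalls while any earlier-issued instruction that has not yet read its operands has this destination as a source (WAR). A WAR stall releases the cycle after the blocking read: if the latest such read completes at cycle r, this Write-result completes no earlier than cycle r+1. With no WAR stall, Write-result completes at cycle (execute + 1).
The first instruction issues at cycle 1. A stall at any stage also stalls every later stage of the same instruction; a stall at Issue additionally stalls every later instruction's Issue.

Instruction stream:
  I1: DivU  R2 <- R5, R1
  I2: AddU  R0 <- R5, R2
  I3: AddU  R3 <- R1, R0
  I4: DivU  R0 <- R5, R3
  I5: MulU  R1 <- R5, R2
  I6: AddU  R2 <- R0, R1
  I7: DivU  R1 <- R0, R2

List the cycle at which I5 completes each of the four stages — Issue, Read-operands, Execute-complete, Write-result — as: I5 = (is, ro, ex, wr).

I5 = (17, 18, 21, 22)

[I1] 1/2/9/10
[I2] 2/11/13/14  (RAW R2: wait I1 write@10)
[I3] 15/16/18/19  (struct: AddU busy until I2 writes@14)
[I4] 16/20/27/28  (RAW R3: wait I3 write@19)
[I5] 17/18/21/22
[I6] 20/29/31/32  (struct: AddU busy until I3 writes@19; RAW R0: wait I4 write@28)
[I7] 29/33/40/41  (struct: DivU busy until I4 writes@28; RAW R2: wait I6 write@32)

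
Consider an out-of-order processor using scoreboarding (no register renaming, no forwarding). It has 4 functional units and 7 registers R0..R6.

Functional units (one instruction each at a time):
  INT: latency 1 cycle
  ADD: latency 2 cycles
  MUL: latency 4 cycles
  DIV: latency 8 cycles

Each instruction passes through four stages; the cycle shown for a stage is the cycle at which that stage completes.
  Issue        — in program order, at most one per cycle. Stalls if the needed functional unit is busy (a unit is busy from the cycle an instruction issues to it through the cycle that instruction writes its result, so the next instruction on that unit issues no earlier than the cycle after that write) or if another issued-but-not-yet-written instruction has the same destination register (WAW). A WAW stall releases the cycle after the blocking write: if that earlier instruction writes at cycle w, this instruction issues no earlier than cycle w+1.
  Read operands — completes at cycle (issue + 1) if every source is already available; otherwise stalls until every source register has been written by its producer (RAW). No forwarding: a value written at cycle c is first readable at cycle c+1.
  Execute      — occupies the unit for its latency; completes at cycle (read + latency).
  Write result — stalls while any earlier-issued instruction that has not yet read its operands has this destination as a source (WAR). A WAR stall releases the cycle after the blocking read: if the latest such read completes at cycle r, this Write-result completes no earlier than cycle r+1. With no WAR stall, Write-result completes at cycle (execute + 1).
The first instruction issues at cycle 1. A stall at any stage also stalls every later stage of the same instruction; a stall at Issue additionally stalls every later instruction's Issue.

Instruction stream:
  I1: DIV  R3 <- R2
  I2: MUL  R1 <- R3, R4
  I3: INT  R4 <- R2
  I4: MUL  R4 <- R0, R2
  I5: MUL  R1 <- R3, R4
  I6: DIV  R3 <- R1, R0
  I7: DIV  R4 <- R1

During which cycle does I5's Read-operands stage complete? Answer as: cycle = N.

cycle = 26

[1] issue I1 (DIV)
[2] I1 read-ops, issue I2 (MUL)
[3] issue I3 (INT)
[4] I3 read-ops
[5] I3 finished on INT
[10] I1 finished on DIV
[11] I1→R3
[12] I2 read-ops
[13] I3→R4
[16] I2 finished on MUL
[17] I2→R1
[18] issue I4 (MUL)
[19] I4 read-ops
[23] I4 finished on MUL
[24] I4→R4
[25] issue I5 (MUL)
[26] I5 read-ops, issue I6 (DIV)
[30] I5 finished on MUL
[31] I5→R1
[32] I6 read-ops
[40] I6 finished on DIV
[41] I6→R3
[42] issue I7 (DIV)
[43] I7 read-ops
[51] I7 finished on DIV
[52] I7→R4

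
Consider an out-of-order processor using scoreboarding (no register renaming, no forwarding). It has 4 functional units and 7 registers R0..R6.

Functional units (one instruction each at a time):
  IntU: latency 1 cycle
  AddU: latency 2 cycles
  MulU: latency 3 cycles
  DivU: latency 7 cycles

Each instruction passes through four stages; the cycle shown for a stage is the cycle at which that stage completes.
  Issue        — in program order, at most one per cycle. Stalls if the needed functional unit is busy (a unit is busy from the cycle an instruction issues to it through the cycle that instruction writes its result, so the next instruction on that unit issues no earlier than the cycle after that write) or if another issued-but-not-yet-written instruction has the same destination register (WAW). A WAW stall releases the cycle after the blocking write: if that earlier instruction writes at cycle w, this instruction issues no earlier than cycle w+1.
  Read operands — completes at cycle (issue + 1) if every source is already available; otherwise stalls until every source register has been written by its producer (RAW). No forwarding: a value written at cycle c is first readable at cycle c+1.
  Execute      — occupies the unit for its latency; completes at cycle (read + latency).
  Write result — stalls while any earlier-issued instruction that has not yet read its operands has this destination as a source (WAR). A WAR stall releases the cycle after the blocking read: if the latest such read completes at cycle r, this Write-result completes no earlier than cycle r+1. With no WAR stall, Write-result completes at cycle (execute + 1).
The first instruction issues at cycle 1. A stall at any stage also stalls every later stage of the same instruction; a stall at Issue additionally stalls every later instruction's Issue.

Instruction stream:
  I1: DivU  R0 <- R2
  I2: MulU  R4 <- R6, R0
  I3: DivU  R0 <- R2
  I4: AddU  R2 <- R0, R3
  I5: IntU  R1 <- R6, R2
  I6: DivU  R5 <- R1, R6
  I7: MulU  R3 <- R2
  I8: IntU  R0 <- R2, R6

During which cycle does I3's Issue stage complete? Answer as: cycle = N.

cycle 1: I1→DivU
cycle 2: I1 RO; I2→MulU
cycle 9: I1 EX
cycle 10: I1 WR R0
cycle 11: I2 RO; I3→DivU
cycle 12: I3 RO; I4→AddU
cycle 13: I5→IntU
cycle 14: I2 EX
cycle 15: I2 WR R4
cycle 19: I3 EX
cycle 20: I3 WR R0
cycle 21: I4 RO; I6→DivU
cycle 22: I7→MulU
cycle 23: I4 EX
cycle 24: I4 WR R2
cycle 25: I5 RO; I7 RO
cycle 26: I5 EX
cycle 27: I5 WR R1
cycle 28: I6 RO; I7 EX; I8→IntU
cycle 29: I7 WR R3; I8 RO
cycle 30: I8 EX
cycle 31: I8 WR R0
cycle 35: I6 EX
cycle 36: I6 WR R5

cycle = 11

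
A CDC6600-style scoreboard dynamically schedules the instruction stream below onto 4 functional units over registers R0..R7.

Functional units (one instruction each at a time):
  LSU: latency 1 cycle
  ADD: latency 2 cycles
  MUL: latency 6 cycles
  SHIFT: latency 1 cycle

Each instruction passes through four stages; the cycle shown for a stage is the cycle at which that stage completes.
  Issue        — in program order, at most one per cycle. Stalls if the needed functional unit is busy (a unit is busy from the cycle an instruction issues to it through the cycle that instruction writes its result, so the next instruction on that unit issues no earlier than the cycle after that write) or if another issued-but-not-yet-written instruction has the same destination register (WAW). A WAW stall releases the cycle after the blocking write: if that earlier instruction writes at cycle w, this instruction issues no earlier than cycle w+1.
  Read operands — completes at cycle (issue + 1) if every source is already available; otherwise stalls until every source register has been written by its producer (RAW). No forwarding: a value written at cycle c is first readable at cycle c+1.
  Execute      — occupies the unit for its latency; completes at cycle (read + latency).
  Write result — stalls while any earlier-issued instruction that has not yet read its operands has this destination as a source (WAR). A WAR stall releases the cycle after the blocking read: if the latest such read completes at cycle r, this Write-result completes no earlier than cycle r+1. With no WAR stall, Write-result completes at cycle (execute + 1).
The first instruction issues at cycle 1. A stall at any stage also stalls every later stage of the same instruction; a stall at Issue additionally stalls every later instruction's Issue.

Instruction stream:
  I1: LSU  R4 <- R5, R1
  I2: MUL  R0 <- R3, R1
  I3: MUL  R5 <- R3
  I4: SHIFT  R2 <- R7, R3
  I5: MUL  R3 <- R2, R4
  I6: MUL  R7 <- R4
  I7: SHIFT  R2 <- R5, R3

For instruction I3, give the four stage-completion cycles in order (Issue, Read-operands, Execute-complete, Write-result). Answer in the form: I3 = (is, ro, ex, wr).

[1] I1 issues→LSU
[2] I1 reads · I2 issues→MUL
[3] I1 exec-done · I2 reads
[4] I1 writes R4
[9] I2 exec-done
[10] I2 writes R0
[11] I3 issues→MUL
[12] I3 reads · I4 issues→SHIFT
[13] I4 reads
[14] I4 exec-done
[15] I4 writes R2
[18] I3 exec-done
[19] I3 writes R5
[20] I5 issues→MUL
[21] I5 reads
[27] I5 exec-done
[28] I5 writes R3
[29] I6 issues→MUL
[30] I6 reads · I7 issues→SHIFT
[31] I7 reads
[32] I7 exec-done
[33] I7 writes R2
[36] I6 exec-done
[37] I6 writes R7

I3 = (11, 12, 18, 19)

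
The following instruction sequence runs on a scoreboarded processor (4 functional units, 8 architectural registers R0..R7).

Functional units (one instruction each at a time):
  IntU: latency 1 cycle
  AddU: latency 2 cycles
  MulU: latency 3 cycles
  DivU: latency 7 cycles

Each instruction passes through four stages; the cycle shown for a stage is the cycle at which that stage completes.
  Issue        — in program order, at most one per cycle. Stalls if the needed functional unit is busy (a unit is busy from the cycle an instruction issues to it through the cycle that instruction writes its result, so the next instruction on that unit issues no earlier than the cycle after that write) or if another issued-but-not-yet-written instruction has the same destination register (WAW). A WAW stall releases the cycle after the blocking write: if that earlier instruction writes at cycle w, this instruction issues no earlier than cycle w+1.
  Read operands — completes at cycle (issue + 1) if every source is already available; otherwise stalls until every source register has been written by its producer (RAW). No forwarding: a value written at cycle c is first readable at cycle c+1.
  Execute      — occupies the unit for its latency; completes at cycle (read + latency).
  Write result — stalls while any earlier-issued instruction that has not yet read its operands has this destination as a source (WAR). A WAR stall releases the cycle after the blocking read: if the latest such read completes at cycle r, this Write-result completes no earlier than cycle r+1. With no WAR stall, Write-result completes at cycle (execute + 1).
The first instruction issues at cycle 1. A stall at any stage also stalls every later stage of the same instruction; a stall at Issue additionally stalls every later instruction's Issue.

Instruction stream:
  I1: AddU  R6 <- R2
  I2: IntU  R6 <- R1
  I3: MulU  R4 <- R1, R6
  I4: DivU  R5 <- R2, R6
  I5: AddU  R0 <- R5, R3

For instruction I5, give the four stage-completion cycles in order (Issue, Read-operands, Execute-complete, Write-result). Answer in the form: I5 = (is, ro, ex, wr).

I1  is:1  ro:2  ex:4  wr:5
I2  is:6  ro:7  ex:8  wr:9  — WAW R6: wait I1 write@5
I3  is:7  ro:10  ex:13  wr:14  — RAW R6: wait I2 write@9
I4  is:8  ro:10  ex:17  wr:18  — RAW R6: wait I2 write@9
I5  is:9  ro:19  ex:21  wr:22  — RAW R5: wait I4 write@18

I5 = (9, 19, 21, 22)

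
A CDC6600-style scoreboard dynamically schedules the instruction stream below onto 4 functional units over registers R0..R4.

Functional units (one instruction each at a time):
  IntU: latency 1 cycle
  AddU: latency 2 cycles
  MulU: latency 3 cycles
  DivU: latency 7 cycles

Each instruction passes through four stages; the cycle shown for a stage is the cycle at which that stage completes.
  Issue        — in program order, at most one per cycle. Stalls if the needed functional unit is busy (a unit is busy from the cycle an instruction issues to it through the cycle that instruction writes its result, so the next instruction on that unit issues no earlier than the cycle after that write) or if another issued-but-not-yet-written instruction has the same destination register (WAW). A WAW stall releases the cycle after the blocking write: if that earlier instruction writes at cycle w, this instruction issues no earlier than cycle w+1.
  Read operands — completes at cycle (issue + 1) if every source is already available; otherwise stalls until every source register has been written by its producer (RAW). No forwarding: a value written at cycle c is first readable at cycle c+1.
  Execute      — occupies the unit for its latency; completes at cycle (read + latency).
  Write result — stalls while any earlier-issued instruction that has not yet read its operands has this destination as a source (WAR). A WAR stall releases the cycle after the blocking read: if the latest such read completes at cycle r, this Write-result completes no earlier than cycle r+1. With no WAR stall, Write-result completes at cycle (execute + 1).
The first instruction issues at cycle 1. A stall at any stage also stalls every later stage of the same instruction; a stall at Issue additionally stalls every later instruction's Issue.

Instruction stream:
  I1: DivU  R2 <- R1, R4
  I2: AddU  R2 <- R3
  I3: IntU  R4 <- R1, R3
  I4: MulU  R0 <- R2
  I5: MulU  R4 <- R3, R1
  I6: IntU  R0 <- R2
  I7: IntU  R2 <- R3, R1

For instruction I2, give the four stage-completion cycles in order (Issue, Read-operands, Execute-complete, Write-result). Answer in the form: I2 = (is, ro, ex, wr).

c1: I1 issues→DivU
c2: I1 reads
c9: I1 exec-done
c10: I1 writes R2
c11: I2 issues→AddU
c12: I2 reads; I3 issues→IntU
c13: I3 reads; I4 issues→MulU
c14: I2 exec-done; I3 exec-done
c15: I2 writes R2; I3 writes R4
c16: I4 reads
c19: I4 exec-done
c20: I4 writes R0
c21: I5 issues→MulU
c22: I5 reads; I6 issues→IntU
c23: I6 reads
c24: I6 exec-done
c25: I5 exec-done; I6 writes R0
c26: I5 writes R4; I7 issues→IntU
c27: I7 reads
c28: I7 exec-done
c29: I7 writes R2

I2 = (11, 12, 14, 15)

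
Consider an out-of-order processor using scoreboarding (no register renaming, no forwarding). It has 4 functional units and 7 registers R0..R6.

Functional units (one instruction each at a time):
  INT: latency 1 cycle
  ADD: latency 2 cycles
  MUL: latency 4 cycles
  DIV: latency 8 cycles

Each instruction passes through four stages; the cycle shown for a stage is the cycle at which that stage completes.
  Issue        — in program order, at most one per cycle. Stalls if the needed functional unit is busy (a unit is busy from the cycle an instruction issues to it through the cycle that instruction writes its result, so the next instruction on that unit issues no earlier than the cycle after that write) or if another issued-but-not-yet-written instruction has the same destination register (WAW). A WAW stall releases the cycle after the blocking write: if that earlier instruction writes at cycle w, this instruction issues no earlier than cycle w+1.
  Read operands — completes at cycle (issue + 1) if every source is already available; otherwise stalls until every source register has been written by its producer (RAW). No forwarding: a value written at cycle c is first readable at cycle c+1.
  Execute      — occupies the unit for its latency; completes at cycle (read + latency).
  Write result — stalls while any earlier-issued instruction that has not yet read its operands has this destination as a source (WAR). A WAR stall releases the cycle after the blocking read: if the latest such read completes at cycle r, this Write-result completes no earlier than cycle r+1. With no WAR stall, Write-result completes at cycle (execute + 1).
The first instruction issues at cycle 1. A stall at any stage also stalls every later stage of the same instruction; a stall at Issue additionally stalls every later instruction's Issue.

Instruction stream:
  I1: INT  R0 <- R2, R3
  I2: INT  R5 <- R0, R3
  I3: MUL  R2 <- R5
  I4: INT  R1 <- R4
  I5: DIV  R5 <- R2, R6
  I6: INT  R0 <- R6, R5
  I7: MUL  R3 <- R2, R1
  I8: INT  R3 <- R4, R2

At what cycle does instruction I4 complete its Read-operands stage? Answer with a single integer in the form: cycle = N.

cycle 1: issue I1 (INT)
cycle 2: I1 read-ops
cycle 3: I1 finished on INT
cycle 4: I1→R0
cycle 5: issue I2 (INT)
cycle 6: I2 read-ops; issue I3 (MUL)
cycle 7: I2 finished on INT
cycle 8: I2→R5
cycle 9: I3 read-ops; issue I4 (INT)
cycle 10: I4 read-ops; issue I5 (DIV)
cycle 11: I4 finished on INT
cycle 12: I4→R1
cycle 13: I3 finished on MUL; issue I6 (INT)
cycle 14: I3→R2
cycle 15: I5 read-ops; issue I7 (MUL)
cycle 16: I7 read-ops
cycle 20: I7 finished on MUL
cycle 21: I7→R3
cycle 23: I5 finished on DIV
cycle 24: I5→R5
cycle 25: I6 read-ops
cycle 26: I6 finished on INT
cycle 27: I6→R0
cycle 28: issue I8 (INT)
cycle 29: I8 read-ops
cycle 30: I8 finished on INT
cycle 31: I8→R3

cycle = 10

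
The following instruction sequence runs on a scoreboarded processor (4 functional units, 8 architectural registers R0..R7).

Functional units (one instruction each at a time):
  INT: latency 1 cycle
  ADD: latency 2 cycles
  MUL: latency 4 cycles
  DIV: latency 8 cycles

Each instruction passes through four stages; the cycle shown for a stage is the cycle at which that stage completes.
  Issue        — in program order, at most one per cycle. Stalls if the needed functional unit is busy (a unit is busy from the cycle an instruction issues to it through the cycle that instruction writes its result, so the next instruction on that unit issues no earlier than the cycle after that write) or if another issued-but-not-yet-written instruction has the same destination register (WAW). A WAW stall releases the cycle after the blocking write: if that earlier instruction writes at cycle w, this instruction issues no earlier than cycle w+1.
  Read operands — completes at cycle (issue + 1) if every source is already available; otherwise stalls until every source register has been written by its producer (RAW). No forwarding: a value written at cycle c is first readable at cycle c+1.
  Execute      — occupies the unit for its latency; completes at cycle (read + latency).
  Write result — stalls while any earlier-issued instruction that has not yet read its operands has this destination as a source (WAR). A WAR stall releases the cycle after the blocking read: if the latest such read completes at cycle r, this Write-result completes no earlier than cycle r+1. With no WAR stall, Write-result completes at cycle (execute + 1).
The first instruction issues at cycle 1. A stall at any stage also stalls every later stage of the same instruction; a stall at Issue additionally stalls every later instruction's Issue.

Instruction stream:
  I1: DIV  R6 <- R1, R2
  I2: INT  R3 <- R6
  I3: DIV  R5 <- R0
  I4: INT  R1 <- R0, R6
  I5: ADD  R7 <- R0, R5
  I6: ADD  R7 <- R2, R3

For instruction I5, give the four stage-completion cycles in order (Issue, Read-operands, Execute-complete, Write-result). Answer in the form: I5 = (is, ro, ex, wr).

cycle 1: I1→DIV
cycle 2: I1 RO; I2→INT
cycle 10: I1 EX
cycle 11: I1 WR R6
cycle 12: I2 RO; I3→DIV
cycle 13: I2 EX; I3 RO
cycle 14: I2 WR R3
cycle 15: I4→INT
cycle 16: I4 RO; I5→ADD
cycle 17: I4 EX
cycle 18: I4 WR R1
cycle 21: I3 EX
cycle 22: I3 WR R5
cycle 23: I5 RO
cycle 25: I5 EX
cycle 26: I5 WR R7
cycle 27: I6→ADD
cycle 28: I6 RO
cycle 30: I6 EX
cycle 31: I6 WR R7

I5 = (16, 23, 25, 26)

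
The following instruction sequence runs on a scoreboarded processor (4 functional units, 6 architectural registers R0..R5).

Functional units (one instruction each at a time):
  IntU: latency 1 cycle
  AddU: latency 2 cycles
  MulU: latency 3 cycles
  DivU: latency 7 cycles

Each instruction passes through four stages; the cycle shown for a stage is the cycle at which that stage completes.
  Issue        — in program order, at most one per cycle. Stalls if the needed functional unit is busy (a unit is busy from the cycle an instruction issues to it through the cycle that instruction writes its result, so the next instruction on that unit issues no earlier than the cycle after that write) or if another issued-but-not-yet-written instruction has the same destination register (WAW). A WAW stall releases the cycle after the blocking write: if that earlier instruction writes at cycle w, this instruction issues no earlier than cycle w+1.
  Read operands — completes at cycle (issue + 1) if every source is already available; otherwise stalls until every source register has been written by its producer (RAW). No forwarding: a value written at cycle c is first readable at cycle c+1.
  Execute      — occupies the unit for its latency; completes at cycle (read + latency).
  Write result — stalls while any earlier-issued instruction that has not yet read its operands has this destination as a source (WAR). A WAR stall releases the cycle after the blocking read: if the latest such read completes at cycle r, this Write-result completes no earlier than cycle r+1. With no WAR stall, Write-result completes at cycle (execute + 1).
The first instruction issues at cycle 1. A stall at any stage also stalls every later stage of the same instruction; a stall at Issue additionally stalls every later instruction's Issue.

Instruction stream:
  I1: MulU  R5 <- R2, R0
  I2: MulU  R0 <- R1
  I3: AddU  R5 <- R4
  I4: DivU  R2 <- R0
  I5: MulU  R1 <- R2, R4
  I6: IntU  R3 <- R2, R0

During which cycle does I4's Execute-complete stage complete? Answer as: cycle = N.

cycle 1: I1→MulU
cycle 2: I1 RO
cycle 5: I1 EX
cycle 6: I1 WR R5
cycle 7: I2→MulU
cycle 8: I2 RO; I3→AddU
cycle 9: I3 RO; I4→DivU
cycle 11: I2 EX; I3 EX
cycle 12: I2 WR R0; I3 WR R5
cycle 13: I4 RO; I5→MulU
cycle 14: I6→IntU
cycle 20: I4 EX
cycle 21: I4 WR R2
cycle 22: I5 RO; I6 RO
cycle 23: I6 EX
cycle 24: I6 WR R3
cycle 25: I5 EX
cycle 26: I5 WR R1

cycle = 20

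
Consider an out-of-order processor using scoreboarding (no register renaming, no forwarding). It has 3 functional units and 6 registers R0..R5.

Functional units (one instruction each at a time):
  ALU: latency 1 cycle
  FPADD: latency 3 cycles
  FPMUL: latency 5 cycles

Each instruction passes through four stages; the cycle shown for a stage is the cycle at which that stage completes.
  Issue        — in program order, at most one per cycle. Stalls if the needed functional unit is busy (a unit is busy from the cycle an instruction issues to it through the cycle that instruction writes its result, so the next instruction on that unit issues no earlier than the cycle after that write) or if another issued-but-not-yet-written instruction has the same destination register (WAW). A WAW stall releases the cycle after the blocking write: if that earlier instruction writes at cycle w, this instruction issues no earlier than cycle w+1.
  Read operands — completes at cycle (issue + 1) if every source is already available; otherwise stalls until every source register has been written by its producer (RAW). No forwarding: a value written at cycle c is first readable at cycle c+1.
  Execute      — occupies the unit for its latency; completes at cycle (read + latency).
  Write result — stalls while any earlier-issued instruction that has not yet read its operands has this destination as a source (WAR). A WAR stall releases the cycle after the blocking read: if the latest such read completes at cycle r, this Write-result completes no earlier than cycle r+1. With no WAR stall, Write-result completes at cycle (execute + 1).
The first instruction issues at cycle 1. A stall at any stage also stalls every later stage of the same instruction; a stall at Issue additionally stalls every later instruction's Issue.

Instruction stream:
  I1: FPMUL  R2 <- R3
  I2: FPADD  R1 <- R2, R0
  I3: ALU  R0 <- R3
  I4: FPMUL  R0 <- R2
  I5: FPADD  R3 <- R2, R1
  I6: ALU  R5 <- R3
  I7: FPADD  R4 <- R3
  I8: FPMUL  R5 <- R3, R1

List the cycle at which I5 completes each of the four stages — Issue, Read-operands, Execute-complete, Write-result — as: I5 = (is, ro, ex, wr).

I5 = (14, 15, 18, 19)

1) issue 1, read 2, done 7, write 8
2) issue 2, read 9, done 12, write 13  <RAW R2: wait I1 write@8>
3) issue 3, read 4, done 5, write 10  <WAR R0: wait I2 read@9>
4) issue 11, read 12, done 17, write 18  <WAW R0: wait I3 write@10>
5) issue 14, read 15, done 18, write 19  <struct: FPADD busy until I2 writes@13>
6) issue 15, read 20, done 21, write 22  <RAW R3: wait I5 write@19>
7) issue 20, read 21, done 24, write 25  <struct: FPADD busy until I5 writes@19>
8) issue 23, read 24, done 29, write 30  <WAW R5: wait I6 write@22>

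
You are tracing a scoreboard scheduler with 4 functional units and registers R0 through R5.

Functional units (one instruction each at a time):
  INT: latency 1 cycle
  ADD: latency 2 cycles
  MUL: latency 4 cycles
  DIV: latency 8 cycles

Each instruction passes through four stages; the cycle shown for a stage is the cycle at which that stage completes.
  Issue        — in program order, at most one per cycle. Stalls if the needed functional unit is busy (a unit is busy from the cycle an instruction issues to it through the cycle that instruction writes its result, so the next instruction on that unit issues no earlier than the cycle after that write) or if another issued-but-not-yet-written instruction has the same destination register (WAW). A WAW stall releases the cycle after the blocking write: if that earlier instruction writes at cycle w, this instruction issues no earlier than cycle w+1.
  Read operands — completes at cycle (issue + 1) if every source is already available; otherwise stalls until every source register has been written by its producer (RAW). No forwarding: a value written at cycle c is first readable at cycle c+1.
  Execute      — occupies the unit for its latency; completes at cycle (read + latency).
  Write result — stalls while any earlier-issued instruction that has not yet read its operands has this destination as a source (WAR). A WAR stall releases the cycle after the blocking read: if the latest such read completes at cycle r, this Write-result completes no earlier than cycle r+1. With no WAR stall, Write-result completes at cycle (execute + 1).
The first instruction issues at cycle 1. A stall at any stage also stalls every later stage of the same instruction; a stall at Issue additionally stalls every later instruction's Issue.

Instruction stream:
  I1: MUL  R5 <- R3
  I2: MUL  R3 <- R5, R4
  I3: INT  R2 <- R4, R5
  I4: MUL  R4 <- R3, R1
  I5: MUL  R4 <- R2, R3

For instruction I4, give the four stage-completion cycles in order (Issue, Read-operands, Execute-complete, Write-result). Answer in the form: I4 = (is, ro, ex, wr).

I4 = (15, 16, 20, 21)

  I1 | 1 | 2 | 6 | 7
  I2 | 8 | 9 | 13 | 14   struct: MUL busy until I1 writes@7
  I3 | 9 | 10 | 11 | 12
  I4 | 15 | 16 | 20 | 21   struct: MUL busy until I2 writes@14
  I5 | 22 | 23 | 27 | 28   struct: MUL busy until I4 writes@21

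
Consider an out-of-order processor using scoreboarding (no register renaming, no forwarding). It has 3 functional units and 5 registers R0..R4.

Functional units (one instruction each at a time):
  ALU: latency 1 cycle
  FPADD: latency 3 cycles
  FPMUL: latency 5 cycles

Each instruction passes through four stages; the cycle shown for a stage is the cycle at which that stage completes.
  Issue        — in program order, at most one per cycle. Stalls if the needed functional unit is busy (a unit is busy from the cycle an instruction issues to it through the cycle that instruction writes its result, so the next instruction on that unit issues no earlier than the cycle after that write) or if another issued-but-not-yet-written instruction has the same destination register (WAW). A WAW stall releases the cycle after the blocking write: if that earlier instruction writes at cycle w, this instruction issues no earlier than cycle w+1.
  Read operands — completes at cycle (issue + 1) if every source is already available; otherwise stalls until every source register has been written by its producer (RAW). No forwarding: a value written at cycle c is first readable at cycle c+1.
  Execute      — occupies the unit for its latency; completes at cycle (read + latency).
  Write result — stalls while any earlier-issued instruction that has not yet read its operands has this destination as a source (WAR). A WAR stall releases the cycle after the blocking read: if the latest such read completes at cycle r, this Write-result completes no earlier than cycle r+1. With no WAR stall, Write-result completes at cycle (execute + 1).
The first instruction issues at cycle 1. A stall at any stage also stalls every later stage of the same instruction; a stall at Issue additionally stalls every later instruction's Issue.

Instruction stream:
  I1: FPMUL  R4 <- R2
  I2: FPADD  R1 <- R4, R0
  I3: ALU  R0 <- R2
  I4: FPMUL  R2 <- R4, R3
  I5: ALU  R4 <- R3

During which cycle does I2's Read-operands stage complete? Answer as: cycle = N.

c1: issue I1 (FPMUL)
c2: I1 read-ops, issue I2 (FPADD)
c3: issue I3 (ALU)
c4: I3 read-ops
c5: I3 finished on ALU
c7: I1 finished on FPMUL
c8: I1→R4
c9: I2 read-ops, issue I4 (FPMUL)
c10: I3→R0, I4 read-ops
c11: issue I5 (ALU)
c12: I2 finished on FPADD, I5 read-ops
c13: I2→R1, I5 finished on ALU
c14: I5→R4
c15: I4 finished on FPMUL
c16: I4→R2

cycle = 9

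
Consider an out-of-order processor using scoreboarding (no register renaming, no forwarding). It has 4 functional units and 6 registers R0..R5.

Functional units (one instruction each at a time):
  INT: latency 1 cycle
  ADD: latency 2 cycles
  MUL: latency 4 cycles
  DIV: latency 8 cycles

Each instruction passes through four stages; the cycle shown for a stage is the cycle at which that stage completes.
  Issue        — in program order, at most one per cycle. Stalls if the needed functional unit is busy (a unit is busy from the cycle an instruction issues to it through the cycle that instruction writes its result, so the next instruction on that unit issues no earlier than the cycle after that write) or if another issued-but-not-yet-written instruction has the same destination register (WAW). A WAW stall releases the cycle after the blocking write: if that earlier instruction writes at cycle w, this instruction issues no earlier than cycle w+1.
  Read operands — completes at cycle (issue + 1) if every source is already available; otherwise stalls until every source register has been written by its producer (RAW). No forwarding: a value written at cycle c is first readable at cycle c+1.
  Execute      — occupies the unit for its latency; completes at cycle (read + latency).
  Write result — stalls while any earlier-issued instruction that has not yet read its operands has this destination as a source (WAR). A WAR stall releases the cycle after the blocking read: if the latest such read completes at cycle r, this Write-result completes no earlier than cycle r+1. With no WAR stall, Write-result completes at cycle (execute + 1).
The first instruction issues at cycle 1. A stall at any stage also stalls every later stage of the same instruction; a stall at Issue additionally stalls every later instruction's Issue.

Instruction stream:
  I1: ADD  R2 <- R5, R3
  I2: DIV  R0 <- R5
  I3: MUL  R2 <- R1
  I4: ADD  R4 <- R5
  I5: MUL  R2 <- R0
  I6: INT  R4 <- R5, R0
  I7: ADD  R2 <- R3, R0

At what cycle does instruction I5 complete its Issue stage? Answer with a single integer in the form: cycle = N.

[1] I1 dispatched to ADD
[2] I1 operands ready · I2 dispatched to DIV
[3] I2 operands ready
[4] I1 complete
[5] R2←I1
[6] I3 dispatched to MUL
[7] I3 operands ready · I4 dispatched to ADD
[8] I4 operands ready
[10] I4 complete
[11] I2 complete · I3 complete · R4←I4
[12] R0←I2 · R2←I3
[13] I5 dispatched to MUL
[14] I5 operands ready · I6 dispatched to INT
[15] I6 operands ready
[16] I6 complete
[17] R4←I6
[18] I5 complete
[19] R2←I5
[20] I7 dispatched to ADD
[21] I7 operands ready
[23] I7 complete
[24] R2←I7

cycle = 13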